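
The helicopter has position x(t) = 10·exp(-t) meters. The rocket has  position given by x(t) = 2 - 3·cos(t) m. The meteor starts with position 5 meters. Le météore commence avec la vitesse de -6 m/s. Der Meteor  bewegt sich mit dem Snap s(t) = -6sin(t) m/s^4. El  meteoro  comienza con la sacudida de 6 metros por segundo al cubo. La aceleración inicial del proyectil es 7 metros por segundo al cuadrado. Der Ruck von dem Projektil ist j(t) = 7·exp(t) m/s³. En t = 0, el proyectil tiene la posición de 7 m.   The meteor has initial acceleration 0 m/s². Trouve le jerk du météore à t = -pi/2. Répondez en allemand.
Wir müssen unsere Gleichung für den Snap s(t) = -6·sin(t) 1-mal integrieren. Das Integral von dem Snap, mit j(0) = 6, ergibt den Ruck: j(t) = 6·cos(t). Wir haben den Ruck j(t) = 6·cos(t). Durch Einsetzen von t = -pi/2: j(-pi/2) = 0.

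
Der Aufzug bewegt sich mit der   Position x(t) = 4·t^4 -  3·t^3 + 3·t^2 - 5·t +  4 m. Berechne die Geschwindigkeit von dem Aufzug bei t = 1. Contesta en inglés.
Starting from position x(t) = 4·t^4 - 3·t^3 + 3·t^2 - 5·t + 4, we take 1 derivative. The derivative of position gives velocity: v(t) = 16·t^3 - 9·t^2 + 6·t - 5. Using v(t) = 16·t^3 - 9·t^2 + 6·t - 5 and substituting t = 1, we find v = 8.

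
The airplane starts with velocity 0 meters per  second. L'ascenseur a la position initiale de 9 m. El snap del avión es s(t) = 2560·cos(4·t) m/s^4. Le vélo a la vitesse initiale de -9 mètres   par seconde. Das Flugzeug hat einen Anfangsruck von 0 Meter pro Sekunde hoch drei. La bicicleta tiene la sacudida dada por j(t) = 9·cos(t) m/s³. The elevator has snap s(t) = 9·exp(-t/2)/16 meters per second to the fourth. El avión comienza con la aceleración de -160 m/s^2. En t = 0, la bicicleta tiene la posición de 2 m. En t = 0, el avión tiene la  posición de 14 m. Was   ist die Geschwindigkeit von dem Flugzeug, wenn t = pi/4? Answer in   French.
En partant du snap s(t) = 2560·cos(4·t), nous prenons 3 intégrales. En prenant ∫s(t)dt et en appliquant j(0) = 0, nous trouvons j(t) = 640·sin(4·t). La primitive du jerk est l'accélération. En utilisant a(0) = -160, nous obtenons a(t) = -160·cos(4·t). La primitive de l'accélération, avec v(0) = 0, donne la vitesse: v(t) = -40·sin(4·t). De l'équation de la vitesse v(t) = -40·sin(4·t), nous substituons t = pi/4 pour obtenir v = 0.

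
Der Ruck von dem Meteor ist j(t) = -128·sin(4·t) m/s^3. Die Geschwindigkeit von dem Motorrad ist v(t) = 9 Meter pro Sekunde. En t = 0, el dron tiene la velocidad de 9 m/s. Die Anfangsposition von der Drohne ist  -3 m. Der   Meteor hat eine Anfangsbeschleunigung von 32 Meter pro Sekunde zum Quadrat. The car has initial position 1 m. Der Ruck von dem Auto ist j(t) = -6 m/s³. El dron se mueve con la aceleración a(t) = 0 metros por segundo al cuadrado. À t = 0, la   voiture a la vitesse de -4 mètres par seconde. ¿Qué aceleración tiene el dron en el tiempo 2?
De la ecuación de la aceleración a(t) = 0, sustituimos t = 2 para obtener a = 0.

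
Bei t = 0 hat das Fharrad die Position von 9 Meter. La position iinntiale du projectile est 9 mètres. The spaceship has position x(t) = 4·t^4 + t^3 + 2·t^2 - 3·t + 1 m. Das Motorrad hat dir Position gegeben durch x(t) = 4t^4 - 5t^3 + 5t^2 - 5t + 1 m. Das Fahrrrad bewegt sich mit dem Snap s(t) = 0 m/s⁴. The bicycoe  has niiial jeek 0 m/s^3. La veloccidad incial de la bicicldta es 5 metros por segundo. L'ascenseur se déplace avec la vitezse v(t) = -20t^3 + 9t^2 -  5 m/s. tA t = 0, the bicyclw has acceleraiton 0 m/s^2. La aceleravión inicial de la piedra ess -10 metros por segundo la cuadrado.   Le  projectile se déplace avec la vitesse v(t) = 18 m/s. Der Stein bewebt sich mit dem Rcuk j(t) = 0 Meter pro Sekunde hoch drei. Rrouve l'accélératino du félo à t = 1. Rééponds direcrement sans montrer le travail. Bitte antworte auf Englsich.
The answer is 0.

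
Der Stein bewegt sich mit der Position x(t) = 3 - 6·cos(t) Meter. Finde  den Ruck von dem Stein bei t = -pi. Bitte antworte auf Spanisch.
Debemos derivar nuestra ecuación de la posición x(t) = 3 - 6·cos(t) 3 veces. Derivando la posición, obtenemos la velocidad: v(t) = 6·sin(t). Derivando la velocidad, obtenemos la aceleración: a(t) = 6·cos(t). Tomando d/dt de a(t), encontramos j(t) = -6·sin(t). Usando j(t) = -6·sin(t) y sustituyendo t = -pi, encontramos j = 0.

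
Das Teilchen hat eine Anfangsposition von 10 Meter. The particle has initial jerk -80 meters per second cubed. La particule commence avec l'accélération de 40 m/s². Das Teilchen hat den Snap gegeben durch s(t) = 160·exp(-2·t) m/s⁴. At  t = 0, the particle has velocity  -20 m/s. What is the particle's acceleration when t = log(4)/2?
To find the answer, we compute 2 antiderivatives of s(t) = 160·exp(-2·t). Finding the antiderivative of s(t) and using j(0) = -80: j(t) = -80·exp(-2·t). Integrating jerk and using the initial condition a(0) = 40, we get a(t) = 40·exp(-2·t). We have acceleration a(t) = 40·exp(-2·t). Substituting t = log(4)/2: a(log(4)/2) = 10.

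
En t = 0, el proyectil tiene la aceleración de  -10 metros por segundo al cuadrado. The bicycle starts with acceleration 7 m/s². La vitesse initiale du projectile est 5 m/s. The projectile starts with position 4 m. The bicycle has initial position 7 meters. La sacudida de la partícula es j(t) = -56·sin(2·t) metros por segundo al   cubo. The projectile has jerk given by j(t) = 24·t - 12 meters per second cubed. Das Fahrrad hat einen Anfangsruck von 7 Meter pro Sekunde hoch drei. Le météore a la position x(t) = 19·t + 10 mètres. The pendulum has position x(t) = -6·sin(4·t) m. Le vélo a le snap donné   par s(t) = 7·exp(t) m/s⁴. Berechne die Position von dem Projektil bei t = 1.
Wir müssen das Integral unserer Gleichung für den Ruck j(t) = 24·t - 12 3-mal finden. Mit ∫j(t)dt und Anwendung von a(0) = -10, finden wir a(t) = 12·t^2 - 12·t - 10. Mit ∫a(t)dt und Anwendung von v(0) = 5, finden wir v(t) = 4·t^3 - 6·t^2 - 10·t + 5. Das Integral von der Geschwindigkeit, mit x(0) = 4, ergibt die Position: x(t) = t^4 - 2·t^3 - 5·t^2 + 5·t + 4. Aus der Gleichung für die Position x(t) = t^4 - 2·t^3 - 5·t^2 + 5·t + 4, setzen wir t = 1 ein und erhalten x = 3.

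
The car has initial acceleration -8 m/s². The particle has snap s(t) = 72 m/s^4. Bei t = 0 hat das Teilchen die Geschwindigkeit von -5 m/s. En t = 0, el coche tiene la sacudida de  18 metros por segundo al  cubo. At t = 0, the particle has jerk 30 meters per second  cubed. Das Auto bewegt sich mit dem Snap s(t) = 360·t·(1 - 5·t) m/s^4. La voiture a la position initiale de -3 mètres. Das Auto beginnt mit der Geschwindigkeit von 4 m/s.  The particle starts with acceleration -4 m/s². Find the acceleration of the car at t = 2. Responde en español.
Debemos encontrar la antiderivada de nuestra ecuación del snap s(t) = 360·t·(1 - 5·t) 2 veces. Tomando ∫s(t)dt y aplicando j(0) = 18, encontramos j(t) = -600·t^3 + 180·t^2 + 18. La integral de la sacudida es la aceleración. Usando a(0) = -8, obtenemos a(t) = -150·t^4 + 60·t^3 + 18·t - 8. Usando a(t) = -150·t^4 + 60·t^3 + 18·t - 8 y sustituyendo t = 2, encontramos a = -1892.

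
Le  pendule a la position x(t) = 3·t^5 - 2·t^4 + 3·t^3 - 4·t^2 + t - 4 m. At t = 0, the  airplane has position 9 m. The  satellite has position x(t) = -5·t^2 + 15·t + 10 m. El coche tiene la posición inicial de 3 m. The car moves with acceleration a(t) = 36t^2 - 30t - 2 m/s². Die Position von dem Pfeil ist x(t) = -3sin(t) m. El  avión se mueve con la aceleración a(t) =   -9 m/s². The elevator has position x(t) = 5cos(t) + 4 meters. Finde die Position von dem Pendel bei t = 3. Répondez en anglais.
From the given position equation x(t) = 3·t^5 - 2·t^4 + 3·t^3 - 4·t^2 + t - 4, we substitute t = 3 to get x = 611.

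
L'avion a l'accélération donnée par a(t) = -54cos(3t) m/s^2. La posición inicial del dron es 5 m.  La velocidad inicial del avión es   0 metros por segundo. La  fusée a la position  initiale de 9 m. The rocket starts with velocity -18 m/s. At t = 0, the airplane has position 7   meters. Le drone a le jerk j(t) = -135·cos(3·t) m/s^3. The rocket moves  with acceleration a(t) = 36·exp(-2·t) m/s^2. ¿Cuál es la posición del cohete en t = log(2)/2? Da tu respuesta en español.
Necesitamos integrar nuestra ecuación de la aceleración a(t) = 36·exp(-2·t) 2 veces. La antiderivada de la aceleración, con v(0) = -18, da la velocidad: v(t) = -18·exp(-2·t). La antiderivada de la velocidad, con x(0) = 9, da la posición: x(t) = 9·exp(-2·t). Tenemos la posición x(t) = 9·exp(-2·t). Sustituyendo t = log(2)/2: x(log(2)/2) = 9/2.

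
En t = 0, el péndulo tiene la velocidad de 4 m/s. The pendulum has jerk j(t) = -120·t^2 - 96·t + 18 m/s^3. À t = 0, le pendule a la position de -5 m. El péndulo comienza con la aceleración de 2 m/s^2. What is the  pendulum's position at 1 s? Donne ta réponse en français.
Nous devons intégrer notre équation du jerk j(t) = -120·t^2 - 96·t + 18 3 fois. En prenant ∫j(t)dt et en appliquant a(0) = 2, nous trouvons a(t) = -40·t^3 - 48·t^2 + 18·t + 2. L'intégrale de l'accélération est la vitesse. En utilisant v(0) = 4, nous obtenons v(t) = -10·t^4 - 16·t^3 + 9·t^2 + 2·t + 4. En intégrant la vitesse et en utilisant la condition initiale x(0) = -5, nous obtenons x(t) = -2·t^5 - 4·t^4 + 3·t^3 + t^2 + 4·t - 5. De l'équation de la position x(t) = -2·t^5 - 4·t^4 + 3·t^3 + t^2 + 4·t - 5, nous substituons t = 1 pour obtenir x = -3.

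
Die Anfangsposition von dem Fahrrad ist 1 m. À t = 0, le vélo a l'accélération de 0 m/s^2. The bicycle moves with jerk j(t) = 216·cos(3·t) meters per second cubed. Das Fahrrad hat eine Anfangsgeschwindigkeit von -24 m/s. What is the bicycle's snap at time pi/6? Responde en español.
Partiendo de la sacudida j(t) = 216·cos(3·t), tomamos 1 derivada. Tomando d/dt de j(t), encontramos s(t) = -648·sin(3·t). Usando s(t) = -648·sin(3·t) y sustituyendo t = pi/6, encontramos s = -648.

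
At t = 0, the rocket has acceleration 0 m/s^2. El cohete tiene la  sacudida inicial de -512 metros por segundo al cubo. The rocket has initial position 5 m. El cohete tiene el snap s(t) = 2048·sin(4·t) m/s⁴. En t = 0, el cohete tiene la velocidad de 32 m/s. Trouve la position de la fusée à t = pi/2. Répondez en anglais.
Starting from snap s(t) = 2048·sin(4·t), we take 4 antiderivatives. Integrating snap and using the initial condition j(0) = -512, we get j(t) = -512·cos(4·t). The integral of jerk, with a(0) = 0, gives acceleration: a(t) = -128·sin(4·t). The integral of acceleration is velocity. Using v(0) = 32, we get v(t) = 32·cos(4·t). The integral of velocity, with x(0) = 5, gives position: x(t) = 8·sin(4·t) + 5. Using x(t) = 8·sin(4·t) + 5 and substituting t = pi/2, we find x = 5.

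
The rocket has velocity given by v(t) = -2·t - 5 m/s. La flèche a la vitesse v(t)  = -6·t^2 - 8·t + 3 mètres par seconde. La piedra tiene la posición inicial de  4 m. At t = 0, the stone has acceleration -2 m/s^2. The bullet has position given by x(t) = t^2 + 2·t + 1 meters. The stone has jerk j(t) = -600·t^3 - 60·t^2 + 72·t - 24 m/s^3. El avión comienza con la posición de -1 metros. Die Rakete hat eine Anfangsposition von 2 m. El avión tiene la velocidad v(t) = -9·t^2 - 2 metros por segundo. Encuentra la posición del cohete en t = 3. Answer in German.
Wir müssen das Integral unserer Gleichung für die Geschwindigkeit v(t) = -2·t - 5 1-mal finden. Mit ∫v(t)dt und Anwendung von x(0) = 2, finden wir x(t) = -t^2 - 5·t + 2. Mit x(t) = -t^2 - 5·t + 2 und Einsetzen von t = 3, finden wir x = -22.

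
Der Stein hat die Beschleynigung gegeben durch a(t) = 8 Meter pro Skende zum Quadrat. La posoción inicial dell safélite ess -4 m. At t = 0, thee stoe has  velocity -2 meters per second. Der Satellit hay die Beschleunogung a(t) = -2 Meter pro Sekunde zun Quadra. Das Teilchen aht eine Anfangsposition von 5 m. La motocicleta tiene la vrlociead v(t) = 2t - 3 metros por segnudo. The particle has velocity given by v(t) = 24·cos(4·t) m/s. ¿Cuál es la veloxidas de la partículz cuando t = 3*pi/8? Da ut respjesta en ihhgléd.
Using v(t) = 24·cos(4·t) and substituting t = 3*pi/8, we find v = 0.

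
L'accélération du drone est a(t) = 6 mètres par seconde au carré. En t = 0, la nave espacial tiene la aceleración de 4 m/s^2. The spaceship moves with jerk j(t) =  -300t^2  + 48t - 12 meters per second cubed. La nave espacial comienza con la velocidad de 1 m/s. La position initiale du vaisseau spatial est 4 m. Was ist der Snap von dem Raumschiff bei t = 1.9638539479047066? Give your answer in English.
We must differentiate our jerk equation j(t) = -300·t^2 + 48·t - 12 1 time. Taking d/dt of j(t), we find s(t) = 48 - 600·t. From the given snap equation s(t) = 48 - 600·t, we substitute t = 1.9638539479047066 to get s = -1130.31236874282.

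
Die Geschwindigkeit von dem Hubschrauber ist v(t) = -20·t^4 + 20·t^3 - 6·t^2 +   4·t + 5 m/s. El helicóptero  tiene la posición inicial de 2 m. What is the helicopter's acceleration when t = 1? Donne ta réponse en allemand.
Um dies zu lösen, müssen wir 1 Ableitung unserer Gleichung für die Geschwindigkeit v(t) = -20·t^4 + 20·t^3 - 6·t^2 + 4·t + 5 nehmen. Mit d/dt von v(t) finden wir a(t) = -80·t^3 + 60·t^2 - 12·t + 4. Mit a(t) = -80·t^3 + 60·t^2 - 12·t + 4 und Einsetzen von t = 1, finden wir a = -28.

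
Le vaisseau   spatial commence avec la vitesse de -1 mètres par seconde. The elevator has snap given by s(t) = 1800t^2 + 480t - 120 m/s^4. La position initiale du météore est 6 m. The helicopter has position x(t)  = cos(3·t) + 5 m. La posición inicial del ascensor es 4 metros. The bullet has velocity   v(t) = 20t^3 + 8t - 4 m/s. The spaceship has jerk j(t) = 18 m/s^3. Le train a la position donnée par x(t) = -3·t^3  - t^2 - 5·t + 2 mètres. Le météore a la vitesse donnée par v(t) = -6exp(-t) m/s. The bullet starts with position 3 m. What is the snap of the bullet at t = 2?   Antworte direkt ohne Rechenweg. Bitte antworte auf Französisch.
À t = 2, s = 120.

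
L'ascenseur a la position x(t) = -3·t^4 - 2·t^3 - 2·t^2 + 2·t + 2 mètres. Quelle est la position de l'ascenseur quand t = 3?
En utilisant x(t) = -3·t^4 - 2·t^3 - 2·t^2 + 2·t + 2 et en substituant t = 3, nous trouvons x = -307.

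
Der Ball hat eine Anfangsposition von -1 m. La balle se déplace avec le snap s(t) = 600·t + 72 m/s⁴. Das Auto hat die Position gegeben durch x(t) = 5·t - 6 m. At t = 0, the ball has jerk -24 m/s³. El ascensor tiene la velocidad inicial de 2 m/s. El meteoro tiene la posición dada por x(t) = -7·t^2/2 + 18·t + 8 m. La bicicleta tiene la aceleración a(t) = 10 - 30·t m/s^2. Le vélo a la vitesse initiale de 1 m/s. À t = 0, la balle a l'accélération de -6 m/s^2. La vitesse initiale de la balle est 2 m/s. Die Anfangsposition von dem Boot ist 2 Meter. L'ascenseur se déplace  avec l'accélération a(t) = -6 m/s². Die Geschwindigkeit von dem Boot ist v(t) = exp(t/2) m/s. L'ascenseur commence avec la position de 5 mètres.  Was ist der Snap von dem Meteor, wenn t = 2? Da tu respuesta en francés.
Nous devons dériver notre équation de la position x(t) = -7·t^2/2 + 18·t + 8 4 fois. En prenant d/dt de x(t), nous trouvons v(t) = 18 - 7·t. La dérivée de la vitesse donne l'accélération: a(t) = -7. En prenant d/dt de a(t), nous trouvons j(t) = 0. En prenant d/dt de j(t), nous trouvons s(t) = 0. En utilisant s(t) = 0 et en substituant t = 2, nous trouvons s = 0.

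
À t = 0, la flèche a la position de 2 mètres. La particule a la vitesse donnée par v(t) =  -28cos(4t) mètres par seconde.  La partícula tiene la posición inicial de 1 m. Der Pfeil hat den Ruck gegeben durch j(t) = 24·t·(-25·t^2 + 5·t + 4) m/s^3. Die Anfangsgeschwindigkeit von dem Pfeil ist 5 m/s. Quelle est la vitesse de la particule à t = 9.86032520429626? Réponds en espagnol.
Tenemos la velocidad v(t) = -28·cos(4·t). Sustituyendo t = 9.86032520429626: v(9.86032520429626) = 4.77553318308058.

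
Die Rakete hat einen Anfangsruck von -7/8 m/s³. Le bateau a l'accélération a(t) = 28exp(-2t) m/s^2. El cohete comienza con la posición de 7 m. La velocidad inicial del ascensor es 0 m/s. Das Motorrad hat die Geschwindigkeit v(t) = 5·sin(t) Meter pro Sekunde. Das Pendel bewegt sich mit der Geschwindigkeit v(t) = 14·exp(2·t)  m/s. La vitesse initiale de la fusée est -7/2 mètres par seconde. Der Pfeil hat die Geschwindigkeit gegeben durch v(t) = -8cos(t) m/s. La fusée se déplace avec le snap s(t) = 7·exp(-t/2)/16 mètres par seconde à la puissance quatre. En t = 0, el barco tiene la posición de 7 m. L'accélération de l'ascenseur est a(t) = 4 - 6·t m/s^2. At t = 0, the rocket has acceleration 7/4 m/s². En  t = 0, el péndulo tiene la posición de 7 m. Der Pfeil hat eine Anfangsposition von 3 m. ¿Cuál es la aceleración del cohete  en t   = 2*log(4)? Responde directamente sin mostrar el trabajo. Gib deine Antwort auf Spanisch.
En t = 2*log(4), a = 7/16.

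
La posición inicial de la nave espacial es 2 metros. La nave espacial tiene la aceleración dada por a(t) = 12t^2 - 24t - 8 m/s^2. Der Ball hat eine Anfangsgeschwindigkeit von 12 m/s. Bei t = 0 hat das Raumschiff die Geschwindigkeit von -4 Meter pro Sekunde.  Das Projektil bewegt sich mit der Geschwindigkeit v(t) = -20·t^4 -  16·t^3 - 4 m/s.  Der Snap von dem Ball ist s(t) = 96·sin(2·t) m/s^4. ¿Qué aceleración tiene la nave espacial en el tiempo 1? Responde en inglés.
Using a(t) = 12·t^2 - 24·t - 8 and substituting t = 1, we find a = -20.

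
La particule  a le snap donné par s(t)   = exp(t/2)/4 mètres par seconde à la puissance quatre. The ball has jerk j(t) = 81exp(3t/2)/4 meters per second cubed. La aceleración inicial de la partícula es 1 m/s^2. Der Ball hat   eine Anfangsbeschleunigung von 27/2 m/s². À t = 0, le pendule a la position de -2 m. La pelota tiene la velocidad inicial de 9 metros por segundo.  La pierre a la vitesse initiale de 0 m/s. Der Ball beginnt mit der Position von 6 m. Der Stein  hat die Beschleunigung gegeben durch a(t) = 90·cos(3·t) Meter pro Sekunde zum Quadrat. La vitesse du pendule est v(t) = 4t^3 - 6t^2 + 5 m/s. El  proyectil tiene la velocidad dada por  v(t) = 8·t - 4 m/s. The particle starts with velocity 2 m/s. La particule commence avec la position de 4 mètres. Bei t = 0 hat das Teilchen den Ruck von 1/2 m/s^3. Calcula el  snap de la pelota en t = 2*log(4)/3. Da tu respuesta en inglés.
Starting from jerk j(t) = 81·exp(3·t/2)/4, we take 1 derivative. Differentiating jerk, we get snap: s(t) = 243·exp(3·t/2)/8. We have snap s(t) = 243·exp(3·t/2)/8. Substituting t = 2*log(4)/3: s(2*log(4)/3) = 243/2.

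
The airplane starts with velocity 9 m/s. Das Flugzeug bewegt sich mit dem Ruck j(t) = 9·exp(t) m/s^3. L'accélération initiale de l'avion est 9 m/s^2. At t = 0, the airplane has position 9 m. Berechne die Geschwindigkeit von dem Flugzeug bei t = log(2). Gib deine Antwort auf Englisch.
To solve this, we need to take 2 antiderivatives of our jerk equation j(t) = 9·exp(t). Taking ∫j(t)dt and applying a(0) = 9, we find a(t) = 9·exp(t). The integral of acceleration is velocity. Using v(0) = 9, we get v(t) = 9·exp(t). We have velocity v(t) = 9·exp(t). Substituting t = log(2): v(log(2)) = 18.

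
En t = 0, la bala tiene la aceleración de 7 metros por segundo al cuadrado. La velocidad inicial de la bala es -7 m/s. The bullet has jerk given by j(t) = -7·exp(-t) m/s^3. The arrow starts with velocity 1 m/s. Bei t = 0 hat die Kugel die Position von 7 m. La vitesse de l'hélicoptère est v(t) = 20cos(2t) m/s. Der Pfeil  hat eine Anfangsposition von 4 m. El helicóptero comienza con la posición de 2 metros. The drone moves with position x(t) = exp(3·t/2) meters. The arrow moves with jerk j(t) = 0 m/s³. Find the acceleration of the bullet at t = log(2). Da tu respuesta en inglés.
To find the answer, we compute 1 integral of j(t) = -7·exp(-t). The integral of jerk, with a(0) = 7, gives acceleration: a(t) = 7·exp(-t). We have acceleration a(t) = 7·exp(-t). Substituting t = log(2): a(log(2)) = 7/2.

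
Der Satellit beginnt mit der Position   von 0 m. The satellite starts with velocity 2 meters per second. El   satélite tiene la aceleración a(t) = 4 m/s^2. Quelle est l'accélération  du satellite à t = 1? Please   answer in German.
Mit a(t) = 4 und Einsetzen von t = 1, finden wir a = 4.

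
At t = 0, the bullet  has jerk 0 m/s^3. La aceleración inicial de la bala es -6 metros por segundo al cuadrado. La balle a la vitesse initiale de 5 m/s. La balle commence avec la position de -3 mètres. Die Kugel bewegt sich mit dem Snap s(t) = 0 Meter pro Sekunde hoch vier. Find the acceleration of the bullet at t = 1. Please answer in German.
Um dies zu lösen, müssen wir 2 Integrale unserer Gleichung für den Snap s(t) = 0 finden. Mit ∫s(t)dt und Anwendung von j(0) = 0, finden wir j(t) = 0. Mit ∫j(t)dt und Anwendung von a(0) = -6, finden wir a(t) = -6. Mit a(t) = -6 und Einsetzen von t = 1, finden wir a = -6.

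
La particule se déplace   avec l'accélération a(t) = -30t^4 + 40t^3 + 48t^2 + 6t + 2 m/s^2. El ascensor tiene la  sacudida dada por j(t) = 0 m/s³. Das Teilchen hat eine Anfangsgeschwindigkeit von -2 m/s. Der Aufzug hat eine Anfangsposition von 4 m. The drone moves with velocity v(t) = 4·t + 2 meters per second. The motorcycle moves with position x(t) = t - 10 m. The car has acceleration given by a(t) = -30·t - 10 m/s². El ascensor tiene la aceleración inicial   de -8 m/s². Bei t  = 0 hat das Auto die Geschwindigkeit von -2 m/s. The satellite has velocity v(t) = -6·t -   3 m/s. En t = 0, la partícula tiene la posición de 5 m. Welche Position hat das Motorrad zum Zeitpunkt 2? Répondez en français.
Nous avons la position x(t) = t - 10. En substituant t = 2: x(2) = -8.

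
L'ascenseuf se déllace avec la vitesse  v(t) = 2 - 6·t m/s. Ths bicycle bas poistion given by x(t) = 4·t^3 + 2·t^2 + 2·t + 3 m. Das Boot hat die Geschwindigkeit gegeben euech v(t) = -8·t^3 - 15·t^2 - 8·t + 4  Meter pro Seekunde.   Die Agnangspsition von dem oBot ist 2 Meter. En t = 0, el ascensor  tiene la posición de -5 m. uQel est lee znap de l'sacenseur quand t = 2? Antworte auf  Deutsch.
Wir müssen unsere Gleichung für die Geschwindigkeit v(t) = 2 - 6·t 3-mal ableiten. Durch Ableiten von der Geschwindigkeit erhalten wir die Beschleunigung: a(t) = -6. Durch Ableiten von der Beschleunigung erhalten wir den Ruck: j(t) = 0. Mit d/dt von j(t) finden wir s(t) = 0. Aus der Gleichung für den Snap s(t) = 0, setzen wir t = 2 ein und erhalten s = 0.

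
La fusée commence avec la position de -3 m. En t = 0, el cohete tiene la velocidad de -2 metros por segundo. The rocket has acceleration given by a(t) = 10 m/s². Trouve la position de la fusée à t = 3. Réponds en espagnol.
Necesitamos integrar nuestra ecuación de la aceleración a(t) = 10 2 veces. Integrando la aceleración y usando la condición inicial v(0) = -2, obtenemos v(t) = 10·t - 2. Tomando ∫v(t)dt y aplicando x(0) = -3, encontramos x(t) = 5·t^2 - 2·t - 3. Tenemos la posición x(t) = 5·t^2 - 2·t - 3. Sustituyendo t = 3: x(3) = 36.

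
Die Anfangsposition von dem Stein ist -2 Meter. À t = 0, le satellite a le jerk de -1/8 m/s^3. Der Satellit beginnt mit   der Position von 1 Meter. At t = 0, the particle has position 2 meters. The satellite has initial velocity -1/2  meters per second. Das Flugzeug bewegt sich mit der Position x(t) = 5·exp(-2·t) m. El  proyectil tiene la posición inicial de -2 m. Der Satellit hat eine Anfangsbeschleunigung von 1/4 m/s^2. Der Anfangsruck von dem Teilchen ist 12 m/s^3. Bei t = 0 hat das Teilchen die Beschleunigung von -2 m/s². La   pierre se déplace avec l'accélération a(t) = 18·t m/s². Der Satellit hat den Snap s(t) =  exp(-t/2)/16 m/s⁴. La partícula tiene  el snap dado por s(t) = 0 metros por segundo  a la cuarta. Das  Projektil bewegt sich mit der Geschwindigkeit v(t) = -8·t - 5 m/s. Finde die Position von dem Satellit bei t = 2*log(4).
Wir müssen unsere Gleichung für den Snap s(t) = exp(-t/2)/16 4-mal integrieren. Mit ∫s(t)dt und Anwendung von j(0) = -1/8, finden wir j(t) = -exp(-t/2)/8. Die Stammfunktion von dem Ruck, mit a(0) = 1/4, ergibt die Beschleunigung: a(t) = exp(-t/2)/4. Durch Integration von der Beschleunigung und Verwendung der Anfangsbedingung v(0) = -1/2, erhalten wir v(t) = -exp(-t/2)/2. Das Integral von der Geschwindigkeit, mit x(0) = 1, ergibt die Position: x(t) = exp(-t/2). Mit x(t) = exp(-t/2) und Einsetzen von t = 2*log(4), finden wir x = 1/4.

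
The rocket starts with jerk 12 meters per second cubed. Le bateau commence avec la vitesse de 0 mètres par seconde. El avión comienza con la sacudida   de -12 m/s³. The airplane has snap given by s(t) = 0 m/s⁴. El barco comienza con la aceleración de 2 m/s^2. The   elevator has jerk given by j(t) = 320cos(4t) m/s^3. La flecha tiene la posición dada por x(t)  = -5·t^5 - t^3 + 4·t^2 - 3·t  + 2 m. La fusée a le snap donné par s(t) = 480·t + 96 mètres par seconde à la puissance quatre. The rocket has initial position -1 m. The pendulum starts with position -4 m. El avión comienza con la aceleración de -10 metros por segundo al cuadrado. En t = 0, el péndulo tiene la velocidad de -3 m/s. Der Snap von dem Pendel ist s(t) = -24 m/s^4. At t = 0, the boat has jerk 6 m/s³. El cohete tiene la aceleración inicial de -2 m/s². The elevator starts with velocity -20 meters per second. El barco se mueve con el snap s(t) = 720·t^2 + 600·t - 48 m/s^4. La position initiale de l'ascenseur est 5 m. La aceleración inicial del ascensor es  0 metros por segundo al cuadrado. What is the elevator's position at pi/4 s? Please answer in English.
To find the answer, we compute 3 integrals of j(t) = 320·cos(4·t). The antiderivative of jerk, with a(0) = 0, gives acceleration: a(t) = 80·sin(4·t). The integral of acceleration, with v(0) = -20, gives velocity: v(t) = -20·cos(4·t). Taking ∫v(t)dt and applying x(0) = 5, we find x(t) = 5 - 5·sin(4·t). From the given position equation x(t) = 5 - 5·sin(4·t), we substitute t = pi/4 to get x = 5.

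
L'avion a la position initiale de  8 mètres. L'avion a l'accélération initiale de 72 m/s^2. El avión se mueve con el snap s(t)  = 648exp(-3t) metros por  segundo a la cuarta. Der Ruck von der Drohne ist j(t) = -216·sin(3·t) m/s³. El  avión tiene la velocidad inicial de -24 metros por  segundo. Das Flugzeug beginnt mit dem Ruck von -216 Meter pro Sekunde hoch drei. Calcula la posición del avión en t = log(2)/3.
Debemos encontrar la integral de nuestra ecuación del snap s(t) = 648·exp(-3·t) 4 veces. La antiderivada del snap, con j(0) = -216, da la sacudida: j(t) = -216·exp(-3·t). Tomando ∫j(t)dt y aplicando a(0) = 72, encontramos a(t) = 72·exp(-3·t). La antiderivada de la aceleración, con v(0) = -24, da la velocidad: v(t) = -24·exp(-3·t). Integrando la velocidad y usando la condición inicial x(0) = 8, obtenemos x(t) = 8·exp(-3·t). Usando x(t) = 8·exp(-3·t) y sustituyendo t = log(2)/3, encontramos x = 4.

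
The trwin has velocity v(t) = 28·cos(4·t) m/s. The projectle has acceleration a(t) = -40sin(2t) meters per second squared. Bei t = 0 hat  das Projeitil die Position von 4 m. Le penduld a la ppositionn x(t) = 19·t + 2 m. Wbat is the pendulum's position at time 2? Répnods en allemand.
Aus der Gleichung für die Position x(t) = 19·t + 2, setzen wir t = 2 ein und erhalten x = 40.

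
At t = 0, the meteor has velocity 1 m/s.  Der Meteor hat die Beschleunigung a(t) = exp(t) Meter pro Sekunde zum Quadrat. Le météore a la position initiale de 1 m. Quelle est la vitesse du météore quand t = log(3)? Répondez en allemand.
Ausgehend von der Beschleunigung a(t) = exp(t), nehmen wir 1 Stammfunktion. Das Integral von der Beschleunigung, mit v(0) = 1, ergibt die Geschwindigkeit: v(t) = exp(t). Mit v(t) = exp(t) und Einsetzen von t = log(3), finden wir v = 3.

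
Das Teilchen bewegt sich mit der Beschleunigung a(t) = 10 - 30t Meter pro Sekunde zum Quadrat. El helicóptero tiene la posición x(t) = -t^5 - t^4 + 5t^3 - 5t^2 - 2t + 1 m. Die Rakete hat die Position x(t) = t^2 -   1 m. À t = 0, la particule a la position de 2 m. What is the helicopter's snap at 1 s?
We must differentiate our position equation x(t) = -t^5 - t^4 + 5·t^3 - 5·t^2 - 2·t + 1 4 times. Differentiating position, we get velocity: v(t) = -5·t^4 - 4·t^3 + 15·t^2 - 10·t - 2. The derivative of velocity gives acceleration: a(t) = -20·t^3 - 12·t^2 + 30·t - 10. Taking d/dt of a(t), we find j(t) = -60·t^2 - 24·t + 30. Differentiating jerk, we get snap: s(t) = -120·t - 24. We have snap s(t) = -120·t - 24. Substituting t = 1: s(1) = -144.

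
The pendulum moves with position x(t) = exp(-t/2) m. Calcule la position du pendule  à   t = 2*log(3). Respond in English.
We have position x(t) = exp(-t/2). Substituting t = 2*log(3): x(2*log(3)) = 1/3.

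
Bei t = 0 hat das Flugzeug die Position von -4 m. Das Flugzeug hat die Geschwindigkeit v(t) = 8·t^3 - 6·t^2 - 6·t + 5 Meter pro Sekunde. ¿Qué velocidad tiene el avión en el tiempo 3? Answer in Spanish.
De la ecuación de la velocidad v(t) = 8·t^3 - 6·t^2 - 6·t + 5, sustituimos t = 3 para obtener v = 149.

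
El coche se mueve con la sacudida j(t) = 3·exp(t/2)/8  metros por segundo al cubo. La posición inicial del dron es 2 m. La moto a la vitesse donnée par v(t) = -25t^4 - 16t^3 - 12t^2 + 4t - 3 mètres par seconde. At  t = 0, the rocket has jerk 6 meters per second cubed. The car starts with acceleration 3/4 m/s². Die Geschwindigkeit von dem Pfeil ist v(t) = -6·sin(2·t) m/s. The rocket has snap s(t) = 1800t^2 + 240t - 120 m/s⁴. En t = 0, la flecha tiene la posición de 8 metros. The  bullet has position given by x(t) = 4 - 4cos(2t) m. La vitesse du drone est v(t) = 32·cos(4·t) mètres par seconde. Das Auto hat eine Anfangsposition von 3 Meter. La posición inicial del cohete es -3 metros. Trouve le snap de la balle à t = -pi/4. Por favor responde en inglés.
We must differentiate our position equation x(t) = 4 - 4·cos(2·t) 4 times. Taking d/dt of x(t), we find v(t) = 8·sin(2·t). The derivative of velocity gives acceleration: a(t) = 16·cos(2·t). The derivative of acceleration gives jerk: j(t) = -32·sin(2·t). Differentiating jerk, we get snap: s(t) = -64·cos(2·t). We have snap s(t) = -64·cos(2·t). Substituting t = -pi/4: s(-pi/4) = 0.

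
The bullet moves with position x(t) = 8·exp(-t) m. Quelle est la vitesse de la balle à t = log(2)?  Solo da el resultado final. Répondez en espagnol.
La velocidad en t = log(2) es v = -4.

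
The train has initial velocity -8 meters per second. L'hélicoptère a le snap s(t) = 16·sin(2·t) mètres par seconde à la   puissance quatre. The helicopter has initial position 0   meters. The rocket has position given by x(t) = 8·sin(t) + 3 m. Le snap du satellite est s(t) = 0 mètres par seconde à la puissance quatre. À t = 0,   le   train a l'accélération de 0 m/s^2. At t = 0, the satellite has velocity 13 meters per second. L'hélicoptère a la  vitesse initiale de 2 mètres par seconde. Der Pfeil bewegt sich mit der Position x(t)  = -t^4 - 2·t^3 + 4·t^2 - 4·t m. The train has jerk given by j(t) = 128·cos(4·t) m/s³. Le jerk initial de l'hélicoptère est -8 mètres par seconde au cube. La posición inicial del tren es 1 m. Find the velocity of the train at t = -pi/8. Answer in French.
Nous devons trouver l'intégrale de notre équation du jerk j(t) = 128·cos(4·t) 2 fois. En prenant ∫j(t)dt et en appliquant a(0) = 0, nous trouvons a(t) = 32·sin(4·t). En intégrant l'accélération et en utilisant la condition initiale v(0) = -8, nous obtenons v(t) = -8·cos(4·t). Nous avons la vitesse v(t) = -8·cos(4·t). En substituant t = -pi/8: v(-pi/8) = 0.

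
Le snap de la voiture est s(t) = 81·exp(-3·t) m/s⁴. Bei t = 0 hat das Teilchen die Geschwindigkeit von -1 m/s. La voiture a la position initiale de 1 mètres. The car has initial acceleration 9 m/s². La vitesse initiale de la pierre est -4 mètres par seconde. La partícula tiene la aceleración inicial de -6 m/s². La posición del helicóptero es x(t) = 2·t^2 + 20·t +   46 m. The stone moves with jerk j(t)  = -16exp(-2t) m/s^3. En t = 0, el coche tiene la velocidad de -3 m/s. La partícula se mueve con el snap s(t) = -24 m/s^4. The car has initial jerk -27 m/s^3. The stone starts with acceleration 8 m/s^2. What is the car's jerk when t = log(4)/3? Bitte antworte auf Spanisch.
Debemos encontrar la antiderivada de nuestra ecuación del snap s(t) = 81·exp(-3·t) 1 vez. La integral del snap es la sacudida. Usando j(0) = -27, obtenemos j(t) = -27·exp(-3·t). De la ecuación de la sacudida j(t) = -27·exp(-3·t), sustituimos t = log(4)/3 para obtener j = -27/4.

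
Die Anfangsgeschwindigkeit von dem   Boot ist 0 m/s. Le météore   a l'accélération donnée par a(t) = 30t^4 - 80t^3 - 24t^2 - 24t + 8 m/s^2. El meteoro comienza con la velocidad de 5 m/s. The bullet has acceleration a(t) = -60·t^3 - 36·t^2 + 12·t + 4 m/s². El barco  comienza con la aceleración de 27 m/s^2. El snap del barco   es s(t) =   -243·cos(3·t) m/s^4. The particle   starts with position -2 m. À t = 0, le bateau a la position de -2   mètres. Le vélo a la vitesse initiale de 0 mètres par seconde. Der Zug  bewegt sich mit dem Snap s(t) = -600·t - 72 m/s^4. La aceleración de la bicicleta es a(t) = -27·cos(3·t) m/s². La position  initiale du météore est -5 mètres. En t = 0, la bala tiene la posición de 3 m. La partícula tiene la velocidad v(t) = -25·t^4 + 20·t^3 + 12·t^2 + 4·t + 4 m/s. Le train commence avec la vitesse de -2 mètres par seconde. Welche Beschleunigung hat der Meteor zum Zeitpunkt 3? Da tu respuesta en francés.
En utilisant a(t) = 30·t^4 - 80·t^3 - 24·t^2 - 24·t + 8 et en substituant t = 3, nous trouvons a = -10.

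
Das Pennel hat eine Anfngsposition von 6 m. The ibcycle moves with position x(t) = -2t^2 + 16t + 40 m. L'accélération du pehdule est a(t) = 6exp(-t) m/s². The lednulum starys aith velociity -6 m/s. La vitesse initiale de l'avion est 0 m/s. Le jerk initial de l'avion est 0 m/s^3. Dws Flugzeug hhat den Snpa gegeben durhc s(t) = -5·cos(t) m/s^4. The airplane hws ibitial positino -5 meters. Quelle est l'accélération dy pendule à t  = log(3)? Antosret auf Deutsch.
Mit a(t) = 6·exp(-t) und Einsetzen von t = log(3), finden wir a = 2.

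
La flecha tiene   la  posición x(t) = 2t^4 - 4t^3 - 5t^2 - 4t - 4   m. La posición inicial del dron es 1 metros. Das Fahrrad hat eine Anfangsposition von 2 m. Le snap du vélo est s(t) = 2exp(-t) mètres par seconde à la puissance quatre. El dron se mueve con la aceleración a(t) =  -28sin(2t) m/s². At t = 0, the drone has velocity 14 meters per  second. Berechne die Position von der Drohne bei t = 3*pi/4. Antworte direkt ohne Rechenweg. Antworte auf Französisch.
La position à t = 3*pi/4 est x = -6.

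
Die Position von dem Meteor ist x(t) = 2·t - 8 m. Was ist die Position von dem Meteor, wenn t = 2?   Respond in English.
Using x(t) = 2·t - 8 and substituting t = 2, we find x = -4.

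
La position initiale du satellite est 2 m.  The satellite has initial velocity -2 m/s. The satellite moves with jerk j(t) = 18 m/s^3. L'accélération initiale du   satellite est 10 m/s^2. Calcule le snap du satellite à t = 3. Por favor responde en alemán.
Um dies zu lösen, müssen wir 1 Ableitung unserer Gleichung für den Ruck j(t) = 18 nehmen. Mit d/dt von j(t) finden wir s(t) = 0. Wir haben den Snap s(t) = 0. Durch Einsetzen von t = 3: s(3) = 0.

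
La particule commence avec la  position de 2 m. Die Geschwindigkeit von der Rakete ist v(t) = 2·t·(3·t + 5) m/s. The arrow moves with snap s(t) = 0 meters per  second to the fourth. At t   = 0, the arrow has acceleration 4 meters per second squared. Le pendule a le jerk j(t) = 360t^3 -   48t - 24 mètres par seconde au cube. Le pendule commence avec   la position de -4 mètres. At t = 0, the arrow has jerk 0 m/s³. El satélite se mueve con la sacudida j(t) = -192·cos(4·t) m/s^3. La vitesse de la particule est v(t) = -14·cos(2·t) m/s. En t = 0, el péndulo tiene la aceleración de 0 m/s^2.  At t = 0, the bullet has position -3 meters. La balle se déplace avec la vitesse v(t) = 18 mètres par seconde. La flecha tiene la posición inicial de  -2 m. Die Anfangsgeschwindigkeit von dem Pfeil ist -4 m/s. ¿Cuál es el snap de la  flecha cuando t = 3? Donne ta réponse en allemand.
Wir haben den Snap s(t) = 0. Durch Einsetzen von t = 3: s(3) = 0.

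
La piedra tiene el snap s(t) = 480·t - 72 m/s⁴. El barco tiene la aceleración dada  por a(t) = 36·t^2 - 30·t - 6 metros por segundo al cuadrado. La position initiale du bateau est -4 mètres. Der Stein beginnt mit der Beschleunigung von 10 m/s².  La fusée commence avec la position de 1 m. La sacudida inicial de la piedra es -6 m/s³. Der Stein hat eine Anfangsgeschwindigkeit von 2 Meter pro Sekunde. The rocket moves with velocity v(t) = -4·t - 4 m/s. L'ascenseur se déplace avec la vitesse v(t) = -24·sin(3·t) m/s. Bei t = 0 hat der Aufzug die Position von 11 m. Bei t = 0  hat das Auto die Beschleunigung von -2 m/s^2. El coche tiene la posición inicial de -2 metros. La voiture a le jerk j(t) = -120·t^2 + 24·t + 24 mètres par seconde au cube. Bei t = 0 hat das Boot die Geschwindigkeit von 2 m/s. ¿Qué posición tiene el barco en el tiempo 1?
Necesitamos integrar nuestra ecuación de la aceleración a(t) = 36·t^2 - 30·t - 6 2 veces. La antiderivada de la aceleración, con v(0) = 2, da la velocidad: v(t) = 12·t^3 - 15·t^2 - 6·t + 2. La integral de la velocidad, con x(0) = -4, da la posición: x(t) = 3·t^4 - 5·t^3 - 3·t^2 + 2·t - 4. Tenemos la posición x(t) = 3·t^4 - 5·t^3 - 3·t^2 + 2·t - 4. Sustituyendo t = 1: x(1) = -7.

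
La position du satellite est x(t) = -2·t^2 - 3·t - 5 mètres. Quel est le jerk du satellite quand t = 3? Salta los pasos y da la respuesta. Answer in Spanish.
La sacudida en t = 3 es j = 0.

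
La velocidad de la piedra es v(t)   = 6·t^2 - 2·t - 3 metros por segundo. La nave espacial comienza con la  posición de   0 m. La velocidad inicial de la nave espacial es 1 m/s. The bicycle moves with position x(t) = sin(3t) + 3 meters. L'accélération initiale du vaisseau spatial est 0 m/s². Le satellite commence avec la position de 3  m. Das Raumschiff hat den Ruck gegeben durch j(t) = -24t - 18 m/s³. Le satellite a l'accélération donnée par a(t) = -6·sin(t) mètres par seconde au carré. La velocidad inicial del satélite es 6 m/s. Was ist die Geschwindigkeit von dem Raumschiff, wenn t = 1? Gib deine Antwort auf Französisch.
Nous devons trouver la primitive de notre équation du jerk j(t) = -24·t - 18 2 fois. L'intégrale du jerk, avec a(0) = 0, donne l'accélération: a(t) = 6·t·(-2·t - 3). L'intégrale de l'accélération, avec v(0) = 1, donne la vitesse: v(t) = -4·t^3 - 9·t^2 + 1. En utilisant v(t) = -4·t^3 - 9·t^2 + 1 et en substituant t = 1, nous trouvons v = -12.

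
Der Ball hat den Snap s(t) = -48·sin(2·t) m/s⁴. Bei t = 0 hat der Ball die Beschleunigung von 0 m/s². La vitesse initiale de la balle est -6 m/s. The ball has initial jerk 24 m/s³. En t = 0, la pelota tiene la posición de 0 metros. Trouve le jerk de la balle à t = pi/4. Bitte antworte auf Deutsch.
Wir müssen unsere Gleichung für den Snap s(t) = -48·sin(2·t) 1-mal integrieren. Das Integral von dem Snap, mit j(0) = 24, ergibt den Ruck: j(t) = 24·cos(2·t). Wir haben den Ruck j(t) = 24·cos(2·t). Durch Einsetzen von t = pi/4: j(pi/4) = 0.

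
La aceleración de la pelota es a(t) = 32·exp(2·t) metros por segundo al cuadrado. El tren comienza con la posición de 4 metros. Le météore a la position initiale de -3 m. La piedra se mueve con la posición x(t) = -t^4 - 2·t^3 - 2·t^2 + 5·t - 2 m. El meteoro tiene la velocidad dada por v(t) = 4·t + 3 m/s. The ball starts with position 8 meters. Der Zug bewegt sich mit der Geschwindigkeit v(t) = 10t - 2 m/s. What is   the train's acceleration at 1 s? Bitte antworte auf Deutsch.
Wir müssen unsere Gleichung für die Geschwindigkeit v(t) = 10·t - 2 1-mal ableiten. Durch Ableiten von der Geschwindigkeit erhalten wir die Beschleunigung: a(t) = 10. Mit a(t) = 10 und Einsetzen von t = 1, finden wir a = 10.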